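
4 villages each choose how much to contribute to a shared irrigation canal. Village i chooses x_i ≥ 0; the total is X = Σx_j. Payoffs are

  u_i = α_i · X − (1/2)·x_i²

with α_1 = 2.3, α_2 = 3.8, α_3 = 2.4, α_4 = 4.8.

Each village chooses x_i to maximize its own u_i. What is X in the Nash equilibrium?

13.3

Village i's FOC: ∂u_i/∂x_i = α_i − x_i = 0, so x_i* = α_i.
NE contributions = (2.3, 3.8, 2.4, 4.8); X = 13.3.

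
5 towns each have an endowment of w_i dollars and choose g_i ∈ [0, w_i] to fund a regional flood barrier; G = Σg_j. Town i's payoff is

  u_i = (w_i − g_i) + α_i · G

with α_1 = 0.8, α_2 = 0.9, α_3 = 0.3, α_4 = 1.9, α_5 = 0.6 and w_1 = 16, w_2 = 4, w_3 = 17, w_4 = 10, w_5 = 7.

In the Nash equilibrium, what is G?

∂u_i/∂g_i = α_i − 1, so town i contributes w_i if α_i > 1, else 0.
α_i > 1 for i ∈ {4}; NE contributions (0, 0, 0, 10, 0), G = 10.

10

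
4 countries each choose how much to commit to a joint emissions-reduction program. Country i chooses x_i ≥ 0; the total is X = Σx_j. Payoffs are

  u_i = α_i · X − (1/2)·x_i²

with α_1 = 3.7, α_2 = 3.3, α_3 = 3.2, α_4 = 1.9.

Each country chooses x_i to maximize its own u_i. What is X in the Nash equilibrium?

12.1

Country i's FOC: ∂u_i/∂x_i = α_i − x_i = 0, so x_i* = α_i.
NE contributions = (3.7, 3.3, 3.2, 1.9); X = 12.1.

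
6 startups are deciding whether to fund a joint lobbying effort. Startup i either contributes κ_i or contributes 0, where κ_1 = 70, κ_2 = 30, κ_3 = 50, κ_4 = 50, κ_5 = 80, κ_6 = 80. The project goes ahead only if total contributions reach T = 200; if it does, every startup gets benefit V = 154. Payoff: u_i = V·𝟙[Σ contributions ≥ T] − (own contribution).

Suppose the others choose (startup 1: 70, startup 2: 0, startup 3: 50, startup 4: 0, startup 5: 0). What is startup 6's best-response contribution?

80

Others' total = 120. Contributing 80 brings total to 200 ≥ 200: gain V − κ_6 = 74.
Best response: 80.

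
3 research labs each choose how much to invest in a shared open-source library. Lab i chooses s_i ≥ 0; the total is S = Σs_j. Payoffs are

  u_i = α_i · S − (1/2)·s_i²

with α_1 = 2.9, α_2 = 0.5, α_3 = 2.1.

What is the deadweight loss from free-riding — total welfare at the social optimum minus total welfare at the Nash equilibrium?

21.66

Lab i's FOC: ∂u_i/∂s_i = α_i − s_i = 0, so s_i* = α_i.
NE contributions = (2.9, 0.5, 2.1); S = 5.5.
W^NE = (Σα)·S − ½Σα_i² = 5.5² − ½·13.07 = 23.715.
Planner sets s_i = Σα_j = 5.5 for every i, so S^SO = 3·5.5 = 16.5.
W^SO = (Σα)·S^SO − ½·3·(Σα)² = (3/2)·5.5² = 45.375.
Deadweight loss = W^SO − W^NE = 21.66.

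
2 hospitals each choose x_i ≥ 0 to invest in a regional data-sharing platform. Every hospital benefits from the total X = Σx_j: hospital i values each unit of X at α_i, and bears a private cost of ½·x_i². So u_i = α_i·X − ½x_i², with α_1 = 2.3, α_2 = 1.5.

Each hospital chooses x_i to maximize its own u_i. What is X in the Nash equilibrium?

3.8

Hospital i's FOC: ∂u_i/∂x_i = α_i − x_i = 0, so x_i* = α_i.
NE contributions = (2.3, 1.5); X = 3.8.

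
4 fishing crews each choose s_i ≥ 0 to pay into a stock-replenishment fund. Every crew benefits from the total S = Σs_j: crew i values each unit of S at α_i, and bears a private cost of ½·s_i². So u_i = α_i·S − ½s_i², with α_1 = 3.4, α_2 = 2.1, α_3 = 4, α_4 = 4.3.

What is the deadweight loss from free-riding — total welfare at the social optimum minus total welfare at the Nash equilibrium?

215.67

Crew i's FOC: ∂u_i/∂s_i = α_i − s_i = 0, so s_i* = α_i.
NE contributions = (3.4, 2.1, 4, 4.3); S = 13.8.
W^NE = (Σα)·S − ½Σα_i² = 13.8² − ½·50.46 = 165.21.
Planner sets s_i = Σα_j = 13.8 for every i, so S^SO = 4·13.8 = 55.2.
W^SO = (Σα)·S^SO − ½·4·(Σα)² = (4/2)·13.8² = 380.88.
Deadweight loss = W^SO − W^NE = 215.67.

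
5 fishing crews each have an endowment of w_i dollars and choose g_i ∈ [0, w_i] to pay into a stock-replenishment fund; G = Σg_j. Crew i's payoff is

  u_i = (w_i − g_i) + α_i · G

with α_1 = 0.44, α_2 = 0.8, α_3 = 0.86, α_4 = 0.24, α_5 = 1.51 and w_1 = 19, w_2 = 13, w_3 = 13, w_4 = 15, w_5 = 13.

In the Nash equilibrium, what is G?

∂u_i/∂g_i = α_i − 1, so crew i contributes w_i if α_i > 1, else 0.
α_i > 1 for i ∈ {5}; NE contributions (0, 0, 0, 0, 13), G = 13.

13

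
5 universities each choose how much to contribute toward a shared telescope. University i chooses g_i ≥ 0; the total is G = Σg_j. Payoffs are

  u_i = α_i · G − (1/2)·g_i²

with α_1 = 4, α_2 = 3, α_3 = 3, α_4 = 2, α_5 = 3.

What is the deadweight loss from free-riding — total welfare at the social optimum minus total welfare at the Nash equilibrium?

361

University i's FOC: ∂u_i/∂g_i = α_i − g_i = 0, so g_i* = α_i.
NE contributions = (4, 3, 3, 2, 3); G = 15.
W^NE = (Σα)·G − ½Σα_i² = 15² − ½·47 = 201.5.
Planner sets g_i = Σα_j = 15 for every i, so G^SO = 5·15 = 75.
W^SO = (Σα)·G^SO − ½·5·(Σα)² = (5/2)·15² = 562.5.
Deadweight loss = W^SO − W^NE = 361.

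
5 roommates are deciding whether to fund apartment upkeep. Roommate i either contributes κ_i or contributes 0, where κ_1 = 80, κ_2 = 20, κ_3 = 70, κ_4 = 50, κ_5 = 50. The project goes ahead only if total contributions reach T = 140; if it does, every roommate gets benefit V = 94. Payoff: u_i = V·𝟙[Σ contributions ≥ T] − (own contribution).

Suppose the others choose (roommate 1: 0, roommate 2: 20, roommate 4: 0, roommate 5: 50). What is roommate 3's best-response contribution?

70

Others' total = 70. Contributing 70 brings total to 140 ≥ 140: gain V − κ_3 = 24.
Best response: 70.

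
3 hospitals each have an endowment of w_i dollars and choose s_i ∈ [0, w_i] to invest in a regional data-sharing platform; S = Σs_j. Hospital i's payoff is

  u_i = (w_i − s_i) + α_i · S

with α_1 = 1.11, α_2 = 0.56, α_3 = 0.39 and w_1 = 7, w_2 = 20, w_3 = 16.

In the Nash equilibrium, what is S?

7

∂u_i/∂s_i = α_i − 1, so hospital i contributes w_i if α_i > 1, else 0.
α_i > 1 for i ∈ {1}; NE contributions (7, 0, 0), S = 7.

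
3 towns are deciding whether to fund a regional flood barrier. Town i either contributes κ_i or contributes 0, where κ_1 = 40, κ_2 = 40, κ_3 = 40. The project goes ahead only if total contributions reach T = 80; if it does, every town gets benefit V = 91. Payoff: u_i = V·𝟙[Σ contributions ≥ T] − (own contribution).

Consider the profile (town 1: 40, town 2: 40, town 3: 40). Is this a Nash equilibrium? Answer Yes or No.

No

Total = 120 ≥ 80: provided.
Town 1 (pledges 40, payoff 51): dropping to 0 → total 80, payoff 91. Profitable deviation.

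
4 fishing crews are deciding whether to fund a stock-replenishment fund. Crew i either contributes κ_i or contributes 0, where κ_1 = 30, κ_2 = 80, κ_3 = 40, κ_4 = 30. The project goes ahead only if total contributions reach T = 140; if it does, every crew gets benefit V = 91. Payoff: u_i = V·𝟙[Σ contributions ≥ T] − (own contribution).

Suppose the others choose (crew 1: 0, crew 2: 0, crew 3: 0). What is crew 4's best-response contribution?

Others' total = 0. Even contributing 30 gives 30 < 140: no benefit either way.
Best response: 0.

0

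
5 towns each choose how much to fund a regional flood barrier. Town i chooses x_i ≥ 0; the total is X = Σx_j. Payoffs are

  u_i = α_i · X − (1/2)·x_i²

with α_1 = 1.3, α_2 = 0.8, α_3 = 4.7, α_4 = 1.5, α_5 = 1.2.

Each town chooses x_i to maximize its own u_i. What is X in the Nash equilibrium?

Town i's FOC: ∂u_i/∂x_i = α_i − x_i = 0, so x_i* = α_i.
NE contributions = (1.3, 0.8, 4.7, 1.5, 1.2); X = 9.5.

9.5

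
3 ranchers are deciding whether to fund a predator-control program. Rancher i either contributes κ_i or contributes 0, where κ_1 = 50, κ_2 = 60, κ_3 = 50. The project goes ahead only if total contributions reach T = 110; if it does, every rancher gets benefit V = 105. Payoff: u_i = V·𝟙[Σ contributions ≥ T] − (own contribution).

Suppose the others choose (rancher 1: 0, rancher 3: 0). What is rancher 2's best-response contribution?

0

Others' total = 0. Even contributing 60 gives 60 < 110: no benefit either way.
Best response: 0.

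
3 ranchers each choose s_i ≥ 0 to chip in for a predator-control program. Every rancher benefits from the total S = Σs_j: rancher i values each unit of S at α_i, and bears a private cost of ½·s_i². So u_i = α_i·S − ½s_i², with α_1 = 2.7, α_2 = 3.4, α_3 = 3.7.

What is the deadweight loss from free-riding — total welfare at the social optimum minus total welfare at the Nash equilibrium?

64.29

Rancher i's FOC: ∂u_i/∂s_i = α_i − s_i = 0, so s_i* = α_i.
NE contributions = (2.7, 3.4, 3.7); S = 9.8.
W^NE = (Σα)·S − ½Σα_i² = 9.8² − ½·32.54 = 79.77.
Planner sets s_i = Σα_j = 9.8 for every i, so S^SO = 3·9.8 = 29.4.
W^SO = (Σα)·S^SO − ½·3·(Σα)² = (3/2)·9.8² = 144.06.
Deadweight loss = W^SO − W^NE = 64.29.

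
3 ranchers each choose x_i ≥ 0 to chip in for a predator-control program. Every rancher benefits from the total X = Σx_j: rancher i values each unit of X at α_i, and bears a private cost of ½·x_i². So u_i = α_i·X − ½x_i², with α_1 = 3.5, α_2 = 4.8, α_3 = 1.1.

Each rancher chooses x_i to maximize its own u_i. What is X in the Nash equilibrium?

Rancher i's FOC: ∂u_i/∂x_i = α_i − x_i = 0, so x_i* = α_i.
NE contributions = (3.5, 4.8, 1.1); X = 9.4.

9.4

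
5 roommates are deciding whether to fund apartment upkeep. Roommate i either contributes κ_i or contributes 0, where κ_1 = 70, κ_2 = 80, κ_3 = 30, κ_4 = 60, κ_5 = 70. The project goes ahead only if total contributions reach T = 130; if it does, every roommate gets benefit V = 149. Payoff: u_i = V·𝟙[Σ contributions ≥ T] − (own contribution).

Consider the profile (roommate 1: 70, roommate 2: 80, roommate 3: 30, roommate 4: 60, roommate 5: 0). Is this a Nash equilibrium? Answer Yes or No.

No

Total = 240 ≥ 130: provided.
Roommate 1 (pledges 70, payoff 79): dropping to 0 → total 170, payoff 149. Profitable deviation.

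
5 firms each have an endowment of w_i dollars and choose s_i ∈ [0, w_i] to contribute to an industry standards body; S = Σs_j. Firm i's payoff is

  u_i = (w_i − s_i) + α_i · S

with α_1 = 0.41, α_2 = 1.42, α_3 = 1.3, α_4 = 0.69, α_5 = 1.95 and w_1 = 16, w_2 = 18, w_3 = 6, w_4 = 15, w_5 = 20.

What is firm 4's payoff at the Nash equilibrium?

∂u_i/∂s_i = α_i − 1, so firm i contributes w_i if α_i > 1, else 0.
α_i > 1 for i ∈ {2, 3, 5}; NE contributions (0, 18, 6, 0, 20), S = 44.
u_4 = (15 − 0) + 0.69·44 = 45.36.

45.36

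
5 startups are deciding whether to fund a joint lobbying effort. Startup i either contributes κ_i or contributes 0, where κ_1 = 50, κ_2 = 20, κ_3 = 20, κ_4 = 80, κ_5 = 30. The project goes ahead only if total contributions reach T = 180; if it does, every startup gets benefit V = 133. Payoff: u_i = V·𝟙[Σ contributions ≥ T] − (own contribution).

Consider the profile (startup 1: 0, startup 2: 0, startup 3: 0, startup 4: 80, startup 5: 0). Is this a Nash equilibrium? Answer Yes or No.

Total = 80 < 180: not provided.
Startup 1 (pledges 0, payoff 0): pledging 50 → total 130, payoff -50. No gain.
Startup 2 (pledges 0, payoff 0): pledging 20 → total 100, payoff -20. No gain.
Startup 3 (pledges 0, payoff 0): pledging 20 → total 100, payoff -20. No gain.
Startup 4 (pledges 80, payoff -80): dropping to 0 → total 0, payoff 0. Profitable deviation.

No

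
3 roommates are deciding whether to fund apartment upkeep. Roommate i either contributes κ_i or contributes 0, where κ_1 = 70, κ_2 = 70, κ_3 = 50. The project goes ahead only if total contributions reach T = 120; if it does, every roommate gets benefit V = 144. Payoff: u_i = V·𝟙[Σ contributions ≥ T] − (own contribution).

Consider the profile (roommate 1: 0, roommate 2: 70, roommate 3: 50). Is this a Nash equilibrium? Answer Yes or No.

Yes

Total = 120 ≥ 120: provided.
Roommate 1 (pledges 0, payoff 144): pledging 70 → total 190, payoff 74. No gain.
Roommate 2 (pledges 70, payoff 74): dropping to 0 → total 50, payoff 0. No gain.
Roommate 3 (pledges 50, payoff 94): dropping to 0 → total 70, payoff 0. No gain.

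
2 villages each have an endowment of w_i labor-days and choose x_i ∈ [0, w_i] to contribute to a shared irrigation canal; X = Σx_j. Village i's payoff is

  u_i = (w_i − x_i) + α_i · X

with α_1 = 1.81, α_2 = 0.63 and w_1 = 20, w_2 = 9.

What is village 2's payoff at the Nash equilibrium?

21.6

∂u_i/∂x_i = α_i − 1, so village i contributes w_i if α_i > 1, else 0.
α_i > 1 for i ∈ {1}; NE contributions (20, 0), X = 20.
u_2 = (9 − 0) + 0.63·20 = 21.6.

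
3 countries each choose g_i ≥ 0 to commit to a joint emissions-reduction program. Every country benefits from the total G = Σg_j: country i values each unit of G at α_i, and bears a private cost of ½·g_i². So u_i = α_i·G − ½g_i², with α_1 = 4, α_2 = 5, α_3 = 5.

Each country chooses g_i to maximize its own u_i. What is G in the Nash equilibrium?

14

Country i's FOC: ∂u_i/∂g_i = α_i − g_i = 0, so g_i* = α_i.
NE contributions = (4, 5, 5); G = 14.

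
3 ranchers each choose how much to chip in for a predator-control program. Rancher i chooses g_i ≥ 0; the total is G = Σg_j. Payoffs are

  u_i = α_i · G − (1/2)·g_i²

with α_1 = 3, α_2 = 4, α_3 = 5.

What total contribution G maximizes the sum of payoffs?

36

Planner FOC: ∂(Σu_j)/∂g_i = (Σα_j) − g_i = 0, so g_i^SO = Σα_j = 12 for every i; G^SO = 36.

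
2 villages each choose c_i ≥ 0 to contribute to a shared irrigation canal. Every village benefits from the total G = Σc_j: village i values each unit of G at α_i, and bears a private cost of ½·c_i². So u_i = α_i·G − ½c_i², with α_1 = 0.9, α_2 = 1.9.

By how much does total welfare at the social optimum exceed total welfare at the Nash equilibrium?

Village i's FOC: ∂u_i/∂c_i = α_i − c_i = 0, so c_i* = α_i.
NE contributions = (0.9, 1.9); G = 2.8.
W^NE = (Σα)·G − ½Σα_i² = 2.8² − ½·4.42 = 5.63.
Planner sets c_i = Σα_j = 2.8 for every i, so G^SO = 2·2.8 = 5.6.
W^SO = (Σα)·G^SO − ½·2·(Σα)² = (2/2)·2.8² = 7.84.
Deadweight loss = W^SO − W^NE = 2.21.

2.21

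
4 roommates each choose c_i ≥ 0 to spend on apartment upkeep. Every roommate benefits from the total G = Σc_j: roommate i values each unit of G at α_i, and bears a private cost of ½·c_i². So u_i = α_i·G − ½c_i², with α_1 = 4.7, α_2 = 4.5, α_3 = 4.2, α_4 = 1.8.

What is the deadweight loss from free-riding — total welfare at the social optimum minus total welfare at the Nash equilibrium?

262.65

Roommate i's FOC: ∂u_i/∂c_i = α_i − c_i = 0, so c_i* = α_i.
NE contributions = (4.7, 4.5, 4.2, 1.8); G = 15.2.
W^NE = (Σα)·G − ½Σα_i² = 15.2² − ½·63.22 = 199.43.
Planner sets c_i = Σα_j = 15.2 for every i, so G^SO = 4·15.2 = 60.8.
W^SO = (Σα)·G^SO − ½·4·(Σα)² = (4/2)·15.2² = 462.08.
Deadweight loss = W^SO − W^NE = 262.65.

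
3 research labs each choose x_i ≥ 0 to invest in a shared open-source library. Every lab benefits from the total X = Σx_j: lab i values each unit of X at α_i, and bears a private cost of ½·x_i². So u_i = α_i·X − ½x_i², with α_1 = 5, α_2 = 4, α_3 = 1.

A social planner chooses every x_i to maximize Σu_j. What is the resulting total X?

Planner FOC: ∂(Σu_j)/∂x_i = (Σα_j) − x_i = 0, so x_i^SO = Σα_j = 10 for every i; X^SO = 30.

30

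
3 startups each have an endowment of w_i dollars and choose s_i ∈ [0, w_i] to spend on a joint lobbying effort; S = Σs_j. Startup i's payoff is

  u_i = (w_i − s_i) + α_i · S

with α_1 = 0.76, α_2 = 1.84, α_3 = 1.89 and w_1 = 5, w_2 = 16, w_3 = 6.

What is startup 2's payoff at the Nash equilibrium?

40.48

∂u_i/∂s_i = α_i − 1, so startup i contributes w_i if α_i > 1, else 0.
α_i > 1 for i ∈ {2, 3}; NE contributions (0, 16, 6), S = 22.
u_2 = (16 − 16) + 1.84·22 = 40.48.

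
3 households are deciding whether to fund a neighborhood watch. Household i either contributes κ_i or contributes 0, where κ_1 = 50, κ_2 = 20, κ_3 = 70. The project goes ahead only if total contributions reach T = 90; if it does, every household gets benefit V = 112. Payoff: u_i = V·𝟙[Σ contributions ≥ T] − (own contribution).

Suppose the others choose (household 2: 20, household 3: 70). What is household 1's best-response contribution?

Others' total = 90 ≥ 90; contributing adds cost 50 for no extra benefit.
Best response: 0.

0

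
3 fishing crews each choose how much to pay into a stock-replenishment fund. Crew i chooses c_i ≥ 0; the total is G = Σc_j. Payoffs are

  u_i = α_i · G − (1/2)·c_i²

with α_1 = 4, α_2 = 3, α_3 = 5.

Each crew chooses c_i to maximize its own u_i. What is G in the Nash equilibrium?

Crew i's FOC: ∂u_i/∂c_i = α_i − c_i = 0, so c_i* = α_i.
NE contributions = (4, 3, 5); G = 12.

12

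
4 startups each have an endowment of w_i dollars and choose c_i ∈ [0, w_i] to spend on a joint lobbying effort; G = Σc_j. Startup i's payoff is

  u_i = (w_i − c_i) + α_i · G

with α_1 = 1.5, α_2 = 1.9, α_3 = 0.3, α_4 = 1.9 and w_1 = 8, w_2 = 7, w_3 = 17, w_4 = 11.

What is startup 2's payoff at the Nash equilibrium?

49.4

∂u_i/∂c_i = α_i − 1, so startup i contributes w_i if α_i > 1, else 0.
α_i > 1 for i ∈ {1, 2, 4}; NE contributions (8, 7, 0, 11), G = 26.
u_2 = (7 − 7) + 1.9·26 = 49.4.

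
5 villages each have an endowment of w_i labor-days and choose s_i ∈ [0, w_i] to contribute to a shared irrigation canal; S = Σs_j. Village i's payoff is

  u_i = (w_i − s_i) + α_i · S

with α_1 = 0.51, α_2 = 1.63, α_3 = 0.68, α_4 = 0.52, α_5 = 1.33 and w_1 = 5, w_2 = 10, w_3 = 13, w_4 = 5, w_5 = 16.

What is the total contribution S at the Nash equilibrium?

26

∂u_i/∂s_i = α_i − 1, so village i contributes w_i if α_i > 1, else 0.
α_i > 1 for i ∈ {2, 5}; NE contributions (0, 10, 0, 0, 16), S = 26.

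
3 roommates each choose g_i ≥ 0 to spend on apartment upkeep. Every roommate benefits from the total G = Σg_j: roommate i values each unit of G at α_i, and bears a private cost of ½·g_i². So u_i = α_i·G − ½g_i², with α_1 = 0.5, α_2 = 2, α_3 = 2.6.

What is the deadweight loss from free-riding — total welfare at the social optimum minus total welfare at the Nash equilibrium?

18.51

Roommate i's FOC: ∂u_i/∂g_i = α_i − g_i = 0, so g_i* = α_i.
NE contributions = (0.5, 2, 2.6); G = 5.1.
W^NE = (Σα)·G − ½Σα_i² = 5.1² − ½·11.01 = 20.505.
Planner sets g_i = Σα_j = 5.1 for every i, so G^SO = 3·5.1 = 15.3.
W^SO = (Σα)·G^SO − ½·3·(Σα)² = (3/2)·5.1² = 39.015.
Deadweight loss = W^SO − W^NE = 18.51.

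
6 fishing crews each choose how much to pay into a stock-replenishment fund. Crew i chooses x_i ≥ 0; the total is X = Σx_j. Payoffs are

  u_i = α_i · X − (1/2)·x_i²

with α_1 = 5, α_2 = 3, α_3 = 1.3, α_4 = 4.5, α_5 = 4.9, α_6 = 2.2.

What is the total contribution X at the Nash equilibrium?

Crew i's FOC: ∂u_i/∂x_i = α_i − x_i = 0, so x_i* = α_i.
NE contributions = (5, 3, 1.3, 4.5, 4.9, 2.2); X = 20.9.

20.9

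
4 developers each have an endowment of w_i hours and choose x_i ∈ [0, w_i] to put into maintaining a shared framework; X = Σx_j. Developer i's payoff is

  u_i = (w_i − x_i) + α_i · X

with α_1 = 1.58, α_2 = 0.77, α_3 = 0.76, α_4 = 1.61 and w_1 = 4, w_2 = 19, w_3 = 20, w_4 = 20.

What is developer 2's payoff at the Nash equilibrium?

37.48

∂u_i/∂x_i = α_i − 1, so developer i contributes w_i if α_i > 1, else 0.
α_i > 1 for i ∈ {1, 4}; NE contributions (4, 0, 0, 20), X = 24.
u_2 = (19 − 0) + 0.77·24 = 37.48.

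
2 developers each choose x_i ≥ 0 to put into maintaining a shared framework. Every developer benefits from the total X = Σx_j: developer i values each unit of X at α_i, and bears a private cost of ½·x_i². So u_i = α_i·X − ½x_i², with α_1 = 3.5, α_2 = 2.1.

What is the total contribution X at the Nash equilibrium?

5.6

Developer i's FOC: ∂u_i/∂x_i = α_i − x_i = 0, so x_i* = α_i.
NE contributions = (3.5, 2.1); X = 5.6.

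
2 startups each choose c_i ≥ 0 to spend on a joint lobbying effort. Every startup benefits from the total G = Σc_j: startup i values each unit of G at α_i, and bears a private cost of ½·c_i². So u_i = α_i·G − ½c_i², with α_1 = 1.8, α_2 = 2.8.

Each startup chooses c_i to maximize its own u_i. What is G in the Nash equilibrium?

Startup i's FOC: ∂u_i/∂c_i = α_i − c_i = 0, so c_i* = α_i.
NE contributions = (1.8, 2.8); G = 4.6.

4.6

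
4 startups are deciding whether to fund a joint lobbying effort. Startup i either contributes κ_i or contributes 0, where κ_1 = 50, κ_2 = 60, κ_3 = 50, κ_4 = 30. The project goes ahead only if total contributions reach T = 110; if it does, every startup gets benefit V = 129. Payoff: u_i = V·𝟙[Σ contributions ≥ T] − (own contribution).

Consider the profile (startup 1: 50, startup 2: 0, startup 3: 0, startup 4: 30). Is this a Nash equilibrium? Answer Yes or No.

No

Total = 80 < 110: not provided.
Startup 1 (pledges 50, payoff -50): dropping to 0 → total 30, payoff 0. Profitable deviation.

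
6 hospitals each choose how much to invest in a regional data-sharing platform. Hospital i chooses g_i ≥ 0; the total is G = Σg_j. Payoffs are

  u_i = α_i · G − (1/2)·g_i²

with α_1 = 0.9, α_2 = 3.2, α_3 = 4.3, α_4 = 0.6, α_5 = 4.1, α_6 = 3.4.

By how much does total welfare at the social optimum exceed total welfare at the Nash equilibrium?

Hospital i's FOC: ∂u_i/∂g_i = α_i − g_i = 0, so g_i* = α_i.
NE contributions = (0.9, 3.2, 4.3, 0.6, 4.1, 3.4); G = 16.5.
W^NE = (Σα)·G − ½Σα_i² = 16.5² − ½·58.27 = 243.115.
Planner sets g_i = Σα_j = 16.5 for every i, so G^SO = 6·16.5 = 99.
W^SO = (Σα)·G^SO − ½·6·(Σα)² = (6/2)·16.5² = 816.75.
Deadweight loss = W^SO − W^NE = 573.635.

573.635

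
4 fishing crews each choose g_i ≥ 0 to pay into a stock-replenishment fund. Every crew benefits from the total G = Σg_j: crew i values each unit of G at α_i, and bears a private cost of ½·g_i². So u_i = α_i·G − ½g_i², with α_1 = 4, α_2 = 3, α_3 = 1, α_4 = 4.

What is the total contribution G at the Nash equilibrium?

Crew i's FOC: ∂u_i/∂g_i = α_i − g_i = 0, so g_i* = α_i.
NE contributions = (4, 3, 1, 4); G = 12.

12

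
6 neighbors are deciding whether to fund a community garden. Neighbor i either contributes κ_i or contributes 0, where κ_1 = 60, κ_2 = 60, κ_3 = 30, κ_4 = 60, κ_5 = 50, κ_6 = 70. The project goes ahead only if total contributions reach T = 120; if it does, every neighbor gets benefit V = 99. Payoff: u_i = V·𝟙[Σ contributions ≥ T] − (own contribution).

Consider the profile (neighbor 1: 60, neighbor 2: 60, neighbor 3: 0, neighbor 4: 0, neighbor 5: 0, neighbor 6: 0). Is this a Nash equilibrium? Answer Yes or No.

Total = 120 ≥ 120: provided.
Neighbor 1 (pledges 60, payoff 39): dropping to 0 → total 60, payoff 0. No gain.
Neighbor 2 (pledges 60, payoff 39): dropping to 0 → total 60, payoff 0. No gain.
Neighbor 3 (pledges 0, payoff 99): pledging 30 → total 150, payoff 69. No gain.
Neighbor 4 (pledges 0, payoff 99): pledging 60 → total 180, payoff 39. No gain.
Neighbor 5 (pledges 0, payoff 99): pledging 50 → total 170, payoff 49. No gain.
Neighbor 6 (pledges 0, payoff 99): pledging 70 → total 190, payoff 29. No gain.

Yes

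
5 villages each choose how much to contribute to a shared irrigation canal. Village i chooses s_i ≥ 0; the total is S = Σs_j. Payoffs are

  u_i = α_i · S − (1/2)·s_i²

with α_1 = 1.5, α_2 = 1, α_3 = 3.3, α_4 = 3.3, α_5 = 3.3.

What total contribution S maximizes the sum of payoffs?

Planner FOC: ∂(Σu_j)/∂s_i = (Σα_j) − s_i = 0, so s_i^SO = Σα_j = 12.4 for every i; S^SO = 62.

62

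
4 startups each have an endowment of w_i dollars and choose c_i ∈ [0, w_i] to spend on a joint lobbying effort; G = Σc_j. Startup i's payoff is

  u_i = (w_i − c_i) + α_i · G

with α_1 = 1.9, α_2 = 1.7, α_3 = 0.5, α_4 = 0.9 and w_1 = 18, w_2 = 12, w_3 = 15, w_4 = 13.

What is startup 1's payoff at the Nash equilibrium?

57

∂u_i/∂c_i = α_i − 1, so startup i contributes w_i if α_i > 1, else 0.
α_i > 1 for i ∈ {1, 2}; NE contributions (18, 12, 0, 0), G = 30.
u_1 = (18 − 18) + 1.9·30 = 57.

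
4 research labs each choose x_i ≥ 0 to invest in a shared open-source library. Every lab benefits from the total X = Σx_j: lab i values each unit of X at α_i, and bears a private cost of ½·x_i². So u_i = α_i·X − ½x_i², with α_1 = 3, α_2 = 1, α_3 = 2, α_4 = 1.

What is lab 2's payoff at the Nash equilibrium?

Lab i's FOC: ∂u_i/∂x_i = α_i − x_i = 0, so x_i* = α_i.
NE contributions = (3, 1, 2, 1); X = 7.
u_2 = α_2·X − ½·(x_2)² = 1·7 − ½·1² = 6.5.

6.5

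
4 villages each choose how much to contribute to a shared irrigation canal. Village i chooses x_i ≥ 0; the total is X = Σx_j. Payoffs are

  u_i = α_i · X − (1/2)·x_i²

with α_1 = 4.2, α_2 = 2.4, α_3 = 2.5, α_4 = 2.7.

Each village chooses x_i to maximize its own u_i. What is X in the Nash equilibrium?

11.8

Village i's FOC: ∂u_i/∂x_i = α_i − x_i = 0, so x_i* = α_i.
NE contributions = (4.2, 2.4, 2.5, 2.7); X = 11.8.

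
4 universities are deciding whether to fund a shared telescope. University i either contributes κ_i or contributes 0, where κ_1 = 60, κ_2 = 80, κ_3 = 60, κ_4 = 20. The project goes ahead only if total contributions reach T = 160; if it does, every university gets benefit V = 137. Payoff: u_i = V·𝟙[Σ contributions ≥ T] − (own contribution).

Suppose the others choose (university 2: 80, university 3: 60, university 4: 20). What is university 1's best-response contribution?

0

Others' total = 160 ≥ 160; contributing adds cost 60 for no extra benefit.
Best response: 0.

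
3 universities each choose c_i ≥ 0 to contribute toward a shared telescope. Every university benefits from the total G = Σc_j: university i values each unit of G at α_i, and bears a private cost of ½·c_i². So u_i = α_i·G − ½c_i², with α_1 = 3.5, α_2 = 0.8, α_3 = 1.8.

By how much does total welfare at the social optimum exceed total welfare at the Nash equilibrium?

26.67

University i's FOC: ∂u_i/∂c_i = α_i − c_i = 0, so c_i* = α_i.
NE contributions = (3.5, 0.8, 1.8); G = 6.1.
W^NE = (Σα)·G − ½Σα_i² = 6.1² − ½·16.13 = 29.145.
Planner sets c_i = Σα_j = 6.1 for every i, so G^SO = 3·6.1 = 18.3.
W^SO = (Σα)·G^SO − ½·3·(Σα)² = (3/2)·6.1² = 55.815.
Deadweight loss = W^SO − W^NE = 26.67.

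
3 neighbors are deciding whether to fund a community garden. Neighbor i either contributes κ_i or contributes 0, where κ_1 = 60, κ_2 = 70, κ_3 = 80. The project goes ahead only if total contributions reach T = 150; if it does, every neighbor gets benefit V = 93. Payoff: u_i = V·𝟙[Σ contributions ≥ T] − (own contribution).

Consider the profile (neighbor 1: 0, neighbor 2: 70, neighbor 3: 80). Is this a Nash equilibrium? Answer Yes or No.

Total = 150 ≥ 150: provided.
Neighbor 1 (pledges 0, payoff 93): pledging 60 → total 210, payoff 33. No gain.
Neighbor 2 (pledges 70, payoff 23): dropping to 0 → total 80, payoff 0. No gain.
Neighbor 3 (pledges 80, payoff 13): dropping to 0 → total 70, payoff 0. No gain.

Yes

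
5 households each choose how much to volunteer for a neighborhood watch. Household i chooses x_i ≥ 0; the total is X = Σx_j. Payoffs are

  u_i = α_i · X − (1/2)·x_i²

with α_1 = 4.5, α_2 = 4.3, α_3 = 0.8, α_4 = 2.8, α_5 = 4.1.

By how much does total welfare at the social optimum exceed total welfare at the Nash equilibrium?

440.39

Household i's FOC: ∂u_i/∂x_i = α_i − x_i = 0, so x_i* = α_i.
NE contributions = (4.5, 4.3, 0.8, 2.8, 4.1); X = 16.5.
W^NE = (Σα)·X − ½Σα_i² = 16.5² − ½·64.03 = 240.235.
Planner sets x_i = Σα_j = 16.5 for every i, so X^SO = 5·16.5 = 82.5.
W^SO = (Σα)·X^SO − ½·5·(Σα)² = (5/2)·16.5² = 680.625.
Deadweight loss = W^SO − W^NE = 440.39.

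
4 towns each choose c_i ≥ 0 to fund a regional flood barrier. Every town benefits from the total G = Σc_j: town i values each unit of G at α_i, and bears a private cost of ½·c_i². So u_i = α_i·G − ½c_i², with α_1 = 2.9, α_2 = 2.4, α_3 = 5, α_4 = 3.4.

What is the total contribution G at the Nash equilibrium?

Town i's FOC: ∂u_i/∂c_i = α_i − c_i = 0, so c_i* = α_i.
NE contributions = (2.9, 2.4, 5, 3.4); G = 13.7.

13.7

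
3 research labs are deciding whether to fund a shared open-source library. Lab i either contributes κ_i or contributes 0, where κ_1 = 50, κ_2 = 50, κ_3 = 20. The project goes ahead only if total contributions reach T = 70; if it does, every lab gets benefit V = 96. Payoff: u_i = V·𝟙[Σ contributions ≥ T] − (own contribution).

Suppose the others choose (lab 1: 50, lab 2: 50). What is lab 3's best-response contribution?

Others' total = 100 ≥ 70; contributing adds cost 20 for no extra benefit.
Best response: 0.

0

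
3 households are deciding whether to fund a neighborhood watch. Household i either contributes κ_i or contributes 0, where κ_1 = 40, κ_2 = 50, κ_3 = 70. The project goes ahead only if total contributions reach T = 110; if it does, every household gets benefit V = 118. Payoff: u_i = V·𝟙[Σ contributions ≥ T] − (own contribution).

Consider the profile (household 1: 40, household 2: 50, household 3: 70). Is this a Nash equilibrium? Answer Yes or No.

No

Total = 160 ≥ 110: provided.
Household 1 (pledges 40, payoff 78): dropping to 0 → total 120, payoff 118. Profitable deviation.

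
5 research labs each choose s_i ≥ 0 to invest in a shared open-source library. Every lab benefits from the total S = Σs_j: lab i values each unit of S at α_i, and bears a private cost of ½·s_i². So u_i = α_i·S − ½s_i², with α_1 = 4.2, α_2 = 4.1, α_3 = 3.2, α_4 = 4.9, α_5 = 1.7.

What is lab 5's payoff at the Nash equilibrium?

Lab i's FOC: ∂u_i/∂s_i = α_i − s_i = 0, so s_i* = α_i.
NE contributions = (4.2, 4.1, 3.2, 4.9, 1.7); S = 18.1.
u_5 = α_5·S − ½·(s_5)² = 1.7·18.1 − ½·1.7² = 29.325.

29.325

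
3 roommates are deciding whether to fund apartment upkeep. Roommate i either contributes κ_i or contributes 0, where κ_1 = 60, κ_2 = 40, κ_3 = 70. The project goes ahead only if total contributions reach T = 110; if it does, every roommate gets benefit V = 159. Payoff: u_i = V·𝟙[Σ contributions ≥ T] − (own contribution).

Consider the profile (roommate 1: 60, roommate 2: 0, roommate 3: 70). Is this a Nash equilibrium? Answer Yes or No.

Total = 130 ≥ 110: provided.
Roommate 1 (pledges 60, payoff 99): dropping to 0 → total 70, payoff 0. No gain.
Roommate 2 (pledges 0, payoff 159): pledging 40 → total 170, payoff 119. No gain.
Roommate 3 (pledges 70, payoff 89): dropping to 0 → total 60, payoff 0. No gain.

Yes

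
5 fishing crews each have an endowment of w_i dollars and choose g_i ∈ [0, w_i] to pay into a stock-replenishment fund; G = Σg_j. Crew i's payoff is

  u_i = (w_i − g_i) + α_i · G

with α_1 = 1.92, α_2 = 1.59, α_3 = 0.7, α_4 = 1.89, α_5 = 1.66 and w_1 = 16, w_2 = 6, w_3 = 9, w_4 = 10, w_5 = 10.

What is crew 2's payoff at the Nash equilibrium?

66.78

∂u_i/∂g_i = α_i − 1, so crew i contributes w_i if α_i > 1, else 0.
α_i > 1 for i ∈ {1, 2, 4, 5}; NE contributions (16, 6, 0, 10, 10), G = 42.
u_2 = (6 − 6) + 1.59·42 = 66.78.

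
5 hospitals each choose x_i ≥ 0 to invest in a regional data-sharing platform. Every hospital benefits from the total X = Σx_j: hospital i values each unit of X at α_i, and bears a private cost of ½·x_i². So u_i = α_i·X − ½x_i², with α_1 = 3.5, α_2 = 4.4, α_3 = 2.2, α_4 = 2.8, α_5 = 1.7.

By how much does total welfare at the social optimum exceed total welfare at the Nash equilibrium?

Hospital i's FOC: ∂u_i/∂x_i = α_i − x_i = 0, so x_i* = α_i.
NE contributions = (3.5, 4.4, 2.2, 2.8, 1.7); X = 14.6.
W^NE = (Σα)·X − ½Σα_i² = 14.6² − ½·47.18 = 189.57.
Planner sets x_i = Σα_j = 14.6 for every i, so X^SO = 5·14.6 = 73.
W^SO = (Σα)·X^SO − ½·5·(Σα)² = (5/2)·14.6² = 532.9.
Deadweight loss = W^SO − W^NE = 343.33.

343.33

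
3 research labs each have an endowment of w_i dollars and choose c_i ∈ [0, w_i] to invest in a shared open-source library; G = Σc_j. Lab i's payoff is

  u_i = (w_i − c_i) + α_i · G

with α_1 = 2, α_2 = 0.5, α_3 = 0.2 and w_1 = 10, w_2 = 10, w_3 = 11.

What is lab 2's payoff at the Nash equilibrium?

15

∂u_i/∂c_i = α_i − 1, so lab i contributes w_i if α_i > 1, else 0.
α_i > 1 for i ∈ {1}; NE contributions (10, 0, 0), G = 10.
u_2 = (10 − 0) + 0.5·10 = 15.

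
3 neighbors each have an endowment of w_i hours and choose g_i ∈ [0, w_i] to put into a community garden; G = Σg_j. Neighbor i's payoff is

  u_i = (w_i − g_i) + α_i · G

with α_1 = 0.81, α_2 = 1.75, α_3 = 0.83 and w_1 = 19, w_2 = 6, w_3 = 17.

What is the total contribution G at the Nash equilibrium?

∂u_i/∂g_i = α_i − 1, so neighbor i contributes w_i if α_i > 1, else 0.
α_i > 1 for i ∈ {2}; NE contributions (0, 6, 0), G = 6.

6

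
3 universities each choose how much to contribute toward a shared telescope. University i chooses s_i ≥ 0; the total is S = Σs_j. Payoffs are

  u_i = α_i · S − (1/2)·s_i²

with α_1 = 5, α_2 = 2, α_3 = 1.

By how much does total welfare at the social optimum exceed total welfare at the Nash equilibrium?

University i's FOC: ∂u_i/∂s_i = α_i − s_i = 0, so s_i* = α_i.
NE contributions = (5, 2, 1); S = 8.
W^NE = (Σα)·S − ½Σα_i² = 8² − ½·30 = 49.
Planner sets s_i = Σα_j = 8 for every i, so S^SO = 3·8 = 24.
W^SO = (Σα)·S^SO − ½·3·(Σα)² = (3/2)·8² = 96.
Deadweight loss = W^SO − W^NE = 47.

47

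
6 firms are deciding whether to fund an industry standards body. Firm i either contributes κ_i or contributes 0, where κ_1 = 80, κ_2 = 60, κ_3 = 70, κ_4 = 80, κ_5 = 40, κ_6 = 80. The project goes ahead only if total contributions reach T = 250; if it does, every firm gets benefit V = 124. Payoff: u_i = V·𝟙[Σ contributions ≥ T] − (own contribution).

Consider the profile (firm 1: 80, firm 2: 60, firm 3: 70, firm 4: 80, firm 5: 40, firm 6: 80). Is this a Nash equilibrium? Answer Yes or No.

Total = 410 ≥ 250: provided.
Firm 1 (pledges 80, payoff 44): dropping to 0 → total 330, payoff 124. Profitable deviation.

No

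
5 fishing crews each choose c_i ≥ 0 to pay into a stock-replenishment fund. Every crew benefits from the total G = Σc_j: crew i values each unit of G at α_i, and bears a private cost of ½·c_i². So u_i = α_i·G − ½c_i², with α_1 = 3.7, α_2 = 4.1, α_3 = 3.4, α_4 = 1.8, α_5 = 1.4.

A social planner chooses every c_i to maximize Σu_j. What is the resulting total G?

Planner FOC: ∂(Σu_j)/∂c_i = (Σα_j) − c_i = 0, so c_i^SO = Σα_j = 14.4 for every i; G^SO = 72.

72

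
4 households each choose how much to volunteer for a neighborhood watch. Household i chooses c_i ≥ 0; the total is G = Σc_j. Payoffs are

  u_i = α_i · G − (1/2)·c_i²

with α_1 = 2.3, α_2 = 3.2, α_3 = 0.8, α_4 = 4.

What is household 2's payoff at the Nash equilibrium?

27.84

Household i's FOC: ∂u_i/∂c_i = α_i − c_i = 0, so c_i* = α_i.
NE contributions = (2.3, 3.2, 0.8, 4); G = 10.3.
u_2 = α_2·G − ½·(c_2)² = 3.2·10.3 − ½·3.2² = 27.84.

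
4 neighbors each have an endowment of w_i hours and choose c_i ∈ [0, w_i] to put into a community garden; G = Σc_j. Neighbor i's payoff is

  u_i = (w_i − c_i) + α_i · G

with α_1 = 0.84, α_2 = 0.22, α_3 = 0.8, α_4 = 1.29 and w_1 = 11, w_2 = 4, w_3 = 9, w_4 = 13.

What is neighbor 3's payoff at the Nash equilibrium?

∂u_i/∂c_i = α_i − 1, so neighbor i contributes w_i if α_i > 1, else 0.
α_i > 1 for i ∈ {4}; NE contributions (0, 0, 0, 13), G = 13.
u_3 = (9 − 0) + 0.8·13 = 19.4.

19.4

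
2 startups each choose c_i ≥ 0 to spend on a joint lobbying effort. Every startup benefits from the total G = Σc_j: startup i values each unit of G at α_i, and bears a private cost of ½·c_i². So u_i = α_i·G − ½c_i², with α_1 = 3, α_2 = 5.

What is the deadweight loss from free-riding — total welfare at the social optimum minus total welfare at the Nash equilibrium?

17

Startup i's FOC: ∂u_i/∂c_i = α_i − c_i = 0, so c_i* = α_i.
NE contributions = (3, 5); G = 8.
W^NE = (Σα)·G − ½Σα_i² = 8² − ½·34 = 47.
Planner sets c_i = Σα_j = 8 for every i, so G^SO = 2·8 = 16.
W^SO = (Σα)·G^SO − ½·2·(Σα)² = (2/2)·8² = 64.
Deadweight loss = W^SO − W^NE = 17.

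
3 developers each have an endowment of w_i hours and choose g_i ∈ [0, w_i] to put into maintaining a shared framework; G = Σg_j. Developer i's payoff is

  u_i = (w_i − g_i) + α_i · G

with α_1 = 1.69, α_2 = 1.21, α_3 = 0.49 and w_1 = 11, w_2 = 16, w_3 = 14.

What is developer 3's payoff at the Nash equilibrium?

27.23

∂u_i/∂g_i = α_i − 1, so developer i contributes w_i if α_i > 1, else 0.
α_i > 1 for i ∈ {1, 2}; NE contributions (11, 16, 0), G = 27.
u_3 = (14 − 0) + 0.49·27 = 27.23.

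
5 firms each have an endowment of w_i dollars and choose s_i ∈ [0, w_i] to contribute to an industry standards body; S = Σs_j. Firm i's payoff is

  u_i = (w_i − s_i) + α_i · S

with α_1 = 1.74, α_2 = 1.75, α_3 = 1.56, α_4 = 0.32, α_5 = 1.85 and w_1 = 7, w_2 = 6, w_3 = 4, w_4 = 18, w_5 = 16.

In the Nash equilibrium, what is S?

33

∂u_i/∂s_i = α_i − 1, so firm i contributes w_i if α_i > 1, else 0.
α_i > 1 for i ∈ {1, 2, 3, 5}; NE contributions (7, 6, 4, 0, 16), S = 33.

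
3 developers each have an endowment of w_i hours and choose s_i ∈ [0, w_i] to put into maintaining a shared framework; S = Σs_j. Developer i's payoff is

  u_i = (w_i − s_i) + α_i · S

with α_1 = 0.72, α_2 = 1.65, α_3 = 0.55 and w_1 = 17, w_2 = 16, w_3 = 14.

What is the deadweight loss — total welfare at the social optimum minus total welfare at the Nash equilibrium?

59.52

∂u_i/∂s_i = α_i − 1, so developer i contributes w_i if α_i > 1, else 0.
α_i > 1 for i ∈ {2}; NE contributions (0, 16, 0), S = 16.
W^NE = Σw_i − S^NE + (Σα_i)·S^NE = 47 + 1.92·16 = 77.72.
Planner: ∂(Σu_j)/∂s_i = Σα_j − 1 = 1.92 > 0, so everyone contributes w_i; S^SO = 47, W^SO = 47 + 1.92·47 = 137.24.
Deadweight loss = 59.52.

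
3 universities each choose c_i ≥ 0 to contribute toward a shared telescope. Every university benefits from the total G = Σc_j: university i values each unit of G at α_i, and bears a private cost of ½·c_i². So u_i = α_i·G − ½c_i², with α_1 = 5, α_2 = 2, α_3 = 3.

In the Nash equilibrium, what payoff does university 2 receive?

University i's FOC: ∂u_i/∂c_i = α_i − c_i = 0, so c_i* = α_i.
NE contributions = (5, 2, 3); G = 10.
u_2 = α_2·G − ½·(c_2)² = 2·10 − ½·2² = 18.

18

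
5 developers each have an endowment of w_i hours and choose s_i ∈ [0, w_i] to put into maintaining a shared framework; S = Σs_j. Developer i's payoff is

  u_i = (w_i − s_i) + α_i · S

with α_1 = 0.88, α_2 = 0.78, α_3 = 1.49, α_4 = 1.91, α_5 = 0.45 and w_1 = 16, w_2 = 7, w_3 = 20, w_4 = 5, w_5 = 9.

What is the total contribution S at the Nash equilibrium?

∂u_i/∂s_i = α_i − 1, so developer i contributes w_i if α_i > 1, else 0.
α_i > 1 for i ∈ {3, 4}; NE contributions (0, 0, 20, 5, 0), S = 25.

25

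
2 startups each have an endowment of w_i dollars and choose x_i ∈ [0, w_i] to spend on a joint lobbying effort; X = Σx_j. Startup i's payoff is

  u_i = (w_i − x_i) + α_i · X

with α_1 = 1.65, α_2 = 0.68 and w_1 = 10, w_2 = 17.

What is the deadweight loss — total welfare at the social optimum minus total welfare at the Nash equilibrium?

22.61

∂u_i/∂x_i = α_i − 1, so startup i contributes w_i if α_i > 1, else 0.
α_i > 1 for i ∈ {1}; NE contributions (10, 0), X = 10.
W^NE = Σw_i − X^NE + (Σα_i)·X^NE = 27 + 1.33·10 = 40.3.
Planner: ∂(Σu_j)/∂x_i = Σα_j − 1 = 1.33 > 0, so everyone contributes w_i; X^SO = 27, W^SO = 27 + 1.33·27 = 62.91.
Deadweight loss = 22.61.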